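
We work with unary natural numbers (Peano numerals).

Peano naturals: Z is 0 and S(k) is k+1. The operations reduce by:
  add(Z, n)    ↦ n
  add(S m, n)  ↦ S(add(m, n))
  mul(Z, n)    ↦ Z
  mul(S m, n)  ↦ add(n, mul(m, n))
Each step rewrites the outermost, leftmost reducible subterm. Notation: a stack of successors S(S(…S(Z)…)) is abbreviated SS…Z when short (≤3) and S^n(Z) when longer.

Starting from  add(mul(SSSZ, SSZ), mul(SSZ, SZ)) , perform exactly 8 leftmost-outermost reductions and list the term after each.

  start: add(mul(SSSZ, SSZ), mul(SSZ, SZ))
  step 1: add(add(SSZ, mul(SSZ, SSZ)), mul(SSZ, SZ))
  step 2: add(S(add(SZ, mul(SSZ, SSZ))), mul(SSZ, SZ))
  step 3: S(add(add(SZ, mul(SSZ, SSZ)), mul(SSZ, SZ)))
  step 4: S(add(S(add(Z, mul(SSZ, SSZ))), mul(SSZ, SZ)))
  step 5: S(S(add(add(Z, mul(SSZ, SSZ)), mul(SSZ, SZ))))
  step 6: S(S(add(mul(SSZ, SSZ), mul(SSZ, SZ))))
  step 7: S(S(add(add(SSZ, mul(SZ, SSZ)), mul(SSZ, SZ))))
  step 8: S(S(add(S(add(SZ, mul(SZ, SSZ))), mul(SSZ, SZ))))

Answer: after 8 steps: S(S(add(S(add(SZ, mul(SZ, SSZ))), mul(SSZ, SZ))))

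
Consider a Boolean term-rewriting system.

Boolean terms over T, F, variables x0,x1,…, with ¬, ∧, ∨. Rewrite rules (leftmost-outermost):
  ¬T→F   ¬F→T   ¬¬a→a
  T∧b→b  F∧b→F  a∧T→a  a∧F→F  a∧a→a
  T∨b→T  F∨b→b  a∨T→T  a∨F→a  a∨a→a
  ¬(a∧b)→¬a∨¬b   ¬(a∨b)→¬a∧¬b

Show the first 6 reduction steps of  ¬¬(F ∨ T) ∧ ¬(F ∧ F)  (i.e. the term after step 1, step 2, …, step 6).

Answer: after 6 steps: T

Derivation:
  start: ¬¬(F ∨ T) ∧ ¬(F ∧ F)
  [1] (F ∨ T) ∧ ¬(F ∧ F)
  [2] T ∧ ¬(F ∧ F)
  [3] ¬(F ∧ F)
  [4] ¬F ∨ ¬F
  [5] ¬F
  [6] T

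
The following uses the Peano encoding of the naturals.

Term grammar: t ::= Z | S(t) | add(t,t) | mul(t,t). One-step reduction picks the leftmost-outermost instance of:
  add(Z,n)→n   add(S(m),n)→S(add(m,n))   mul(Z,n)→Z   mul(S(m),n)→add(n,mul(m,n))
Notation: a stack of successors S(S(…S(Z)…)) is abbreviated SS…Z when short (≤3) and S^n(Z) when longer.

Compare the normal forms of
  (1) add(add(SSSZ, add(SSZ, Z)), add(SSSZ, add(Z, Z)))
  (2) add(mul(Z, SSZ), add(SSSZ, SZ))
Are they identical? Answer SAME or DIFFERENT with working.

Answer: DIFFERENT — A ⇓ S^8(Z), B ⇓ S^4(Z)

Working:
Term A:
  start: add(add(SSSZ, add(SSZ, Z)), add(SSSZ, add(Z, Z)))
  step 1: add(S(add(SSZ, add(SSZ, Z))), add(SSSZ, add(Z, Z)))
  step 2: S(add(add(SSZ, add(SSZ, Z)), add(SSSZ, add(Z, Z))))
  step 3: S(add(S(add(SZ, add(SSZ, Z))), add(SSSZ, add(Z, Z))))
  step 4: S(S(add(add(SZ, add(SSZ, Z)), add(SSSZ, add(Z, Z)))))
  step 5: S(S(add(S(add(Z, add(SSZ, Z))), add(SSSZ, add(Z, Z)))))
  step 6: S(S(S(add(add(Z, add(SSZ, Z)), add(SSSZ, add(Z, Z))))))
  step 7: S(S(S(add(add(SSZ, Z), add(SSSZ, add(Z, Z))))))
  step 8: S(S(S(add(S(add(SZ, Z)), add(SSSZ, add(Z, Z))))))
  step 9: S(S(S(S(add(add(SZ, Z), add(SSSZ, add(Z, Z)))))))
  step 10: S(S(S(S(add(S(add(Z, Z)), add(SSSZ, add(Z, Z)))))))
  step 11: S(S(S(S(S(add(add(Z, Z), add(SSSZ, add(Z, Z))))))))
  step 12: S(S(S(S(S(add(Z, add(SSSZ, add(Z, Z))))))))
  step 13: S(S(S(S(S(add(SSSZ, add(Z, Z)))))))
  step 14: S(S(S(S(S(S(add(SSZ, add(Z, Z))))))))
  step 15: S(S(S(S(S(S(S(add(SZ, add(Z, Z)))))))))
  step 16: S(S(S(S(S(S(S(S(add(Z, add(Z, Z))))))))))
  step 17: S(S(S(S(S(S(S(S(add(Z, Z)))))))))
  step 18: S^8(Z)

Term B:
  start: add(mul(Z, SSZ), add(SSSZ, SZ))
  step 1: add(Z, add(SSSZ, SZ))
  step 2: add(SSSZ, SZ)
  step 3: S(add(SSZ, SZ))
  step 4: S(S(add(SZ, SZ)))
  step 5: S(S(S(add(Z, SZ))))
  step 6: S^4(Z)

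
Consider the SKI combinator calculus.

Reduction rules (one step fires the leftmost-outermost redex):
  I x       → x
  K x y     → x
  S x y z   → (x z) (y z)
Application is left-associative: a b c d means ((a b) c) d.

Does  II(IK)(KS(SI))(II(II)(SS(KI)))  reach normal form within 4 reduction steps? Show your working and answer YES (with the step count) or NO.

Answer: NO — after 4 steps the term is KS(SI), not yet normal

Derivation:
  start: II(IK)(KS(SI))(II(II)(SS(KI)))
  →1  I(IK)(KS(SI))(II(II)(SS(KI)))
  →2  IK(KS(SI))(II(II)(SS(KI)))
  →3  K(KS(SI))(II(II)(SS(KI)))
  →4  KS(SI)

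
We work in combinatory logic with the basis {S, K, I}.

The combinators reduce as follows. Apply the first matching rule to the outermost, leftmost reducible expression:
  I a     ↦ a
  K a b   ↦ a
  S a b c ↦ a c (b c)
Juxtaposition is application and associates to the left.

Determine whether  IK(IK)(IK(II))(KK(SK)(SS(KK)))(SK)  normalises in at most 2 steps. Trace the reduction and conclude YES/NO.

  start: IK(IK)(IK(II))(KK(SK)(SS(KK)))(SK)
  →1  K(IK)(IK(II))(KK(SK)(SS(KK)))(SK)
  →2  IK(KK(SK)(SS(KK)))(SK)

Answer: NO — after 2 steps the term is IK(KK(SK)(SS(KK)))(SK), not yet normal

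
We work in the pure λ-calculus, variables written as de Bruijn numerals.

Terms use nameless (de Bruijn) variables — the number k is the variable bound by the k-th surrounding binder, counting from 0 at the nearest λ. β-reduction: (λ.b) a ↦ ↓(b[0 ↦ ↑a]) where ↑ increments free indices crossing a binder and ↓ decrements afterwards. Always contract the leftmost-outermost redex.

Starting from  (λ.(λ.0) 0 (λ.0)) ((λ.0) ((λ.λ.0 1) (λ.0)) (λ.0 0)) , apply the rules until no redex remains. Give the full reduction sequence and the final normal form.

Answer: normal form = λ.0  (in 8 steps)

Reduction:
  start: (λ.(λ.0) 0 (λ.0)) ((λ.0) ((λ.λ.0 1) (λ.0)) (λ.0 0))
  →1  (λ.0) ((λ.0) ((λ.λ.0 1) (λ.0)) (λ.0 0)) (λ.0)
  →2  (λ.0) ((λ.λ.0 1) (λ.0)) (λ.0 0) (λ.0)
  →3  (λ.λ.0 1) (λ.0) (λ.0 0) (λ.0)
  →4  (λ.0 (λ.0)) (λ.0 0) (λ.0)
  →5  (λ.0 0) (λ.0) (λ.0)
  →6  (λ.0) (λ.0) (λ.0)
  →7  (λ.0) (λ.0)
  →8  λ.0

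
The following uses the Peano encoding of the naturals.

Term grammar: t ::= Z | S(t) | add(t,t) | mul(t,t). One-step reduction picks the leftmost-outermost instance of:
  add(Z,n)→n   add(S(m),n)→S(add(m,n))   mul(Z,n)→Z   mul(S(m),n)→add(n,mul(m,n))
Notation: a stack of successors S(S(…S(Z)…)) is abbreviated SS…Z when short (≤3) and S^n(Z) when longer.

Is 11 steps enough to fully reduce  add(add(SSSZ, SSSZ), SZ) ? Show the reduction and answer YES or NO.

  start: add(add(SSSZ, SSSZ), SZ)
  →1  add(S(add(SSZ, SSSZ)), SZ)
  →2  S(add(add(SSZ, SSSZ), SZ))
  →3  S(add(S(add(SZ, SSSZ)), SZ))
  →4  S(S(add(add(SZ, SSSZ), SZ)))
  →5  S(S(add(S(add(Z, SSSZ)), SZ)))
  →6  S(S(S(add(add(Z, SSSZ), SZ))))
  →7  S(S(S(add(SSSZ, SZ))))
  →8  S(S(S(S(add(SSZ, SZ)))))
  →9  S(S(S(S(S(add(SZ, SZ))))))
  →10  S(S(S(S(S(S(add(Z, SZ)))))))
  →11  S^7(Z)

Answer: YES — reaches normal form S^7(Z) in 11 ≤ 11 steps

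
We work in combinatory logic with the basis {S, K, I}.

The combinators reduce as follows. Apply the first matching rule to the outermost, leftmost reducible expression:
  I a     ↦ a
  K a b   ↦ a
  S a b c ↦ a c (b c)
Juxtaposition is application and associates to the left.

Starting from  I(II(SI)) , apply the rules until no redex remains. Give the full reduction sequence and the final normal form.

Answer: normal form = SI  (in 3 steps)

Reduction:
  start: I(II(SI))
  →1  II(SI)
  →2  I(SI)
  →3  SI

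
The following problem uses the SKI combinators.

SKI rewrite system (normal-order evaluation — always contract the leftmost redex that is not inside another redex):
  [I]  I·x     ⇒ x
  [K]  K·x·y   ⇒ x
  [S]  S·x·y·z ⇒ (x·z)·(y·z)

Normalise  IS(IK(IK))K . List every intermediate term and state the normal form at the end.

Answer: normal form = S(KK)K  (in 3 steps)

Derivation:
  start: IS(IK(IK))K
  →1  S(IK(IK))K
  →2  S(K(IK))K
  →3  S(KK)K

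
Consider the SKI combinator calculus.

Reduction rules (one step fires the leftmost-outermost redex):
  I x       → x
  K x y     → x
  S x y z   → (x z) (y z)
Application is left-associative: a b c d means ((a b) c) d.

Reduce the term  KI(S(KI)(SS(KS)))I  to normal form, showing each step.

Answer: normal form = I  (in 2 steps)

Working:
  start: KI(S(KI)(SS(KS)))I
  →1  II
  →2  I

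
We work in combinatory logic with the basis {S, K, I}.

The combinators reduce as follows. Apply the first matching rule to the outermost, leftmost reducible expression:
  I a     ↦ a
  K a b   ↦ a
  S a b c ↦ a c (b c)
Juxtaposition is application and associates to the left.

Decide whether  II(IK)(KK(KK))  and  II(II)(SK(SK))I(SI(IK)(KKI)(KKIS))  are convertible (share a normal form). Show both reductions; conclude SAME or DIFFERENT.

Answer: SAME — A ⇓ KK, B ⇓ KK

Working:
Term A:
  start: II(IK)(KK(KK))
  step 1: I(IK)(KK(KK))
  step 2: IK(KK(KK))
  step 3: K(KK(KK))
  step 4: KK

Term B:
  start: II(II)(SK(SK))I(SI(IK)(KKI)(KKIS))
  step 1: I(II)(SK(SK))I(SI(IK)(KKI)(KKIS))
  step 2: II(SK(SK))I(SI(IK)(KKI)(KKIS))
  step 3: I(SK(SK))I(SI(IK)(KKI)(KKIS))
  step 4: SK(SK)I(SI(IK)(KKI)(KKIS))
  step 5: KI(SKI)(SI(IK)(KKI)(KKIS))
  step 6: I(SI(IK)(KKI)(KKIS))
  step 7: SI(IK)(KKI)(KKIS)
  step 8: I(KKI)(IK(KKI))(KKIS)
  step 9: KKI(IK(KKI))(KKIS)
  step 10: K(IK(KKI))(KKIS)
  step 11: IK(KKI)
  step 12: K(KKI)
  step 13: KK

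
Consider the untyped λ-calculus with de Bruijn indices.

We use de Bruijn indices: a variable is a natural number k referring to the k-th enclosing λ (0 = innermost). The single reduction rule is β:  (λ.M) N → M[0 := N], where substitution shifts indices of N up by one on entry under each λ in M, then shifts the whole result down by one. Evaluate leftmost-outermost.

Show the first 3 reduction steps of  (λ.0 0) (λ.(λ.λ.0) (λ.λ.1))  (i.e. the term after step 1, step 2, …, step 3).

Answer: after 3 steps: λ.0

Working:
  start: (λ.0 0) (λ.(λ.λ.0) (λ.λ.1))
  [1] (λ.(λ.λ.0) (λ.λ.1)) (λ.(λ.λ.0) (λ.λ.1))
  [2] (λ.λ.0) (λ.λ.1)
  [3] λ.0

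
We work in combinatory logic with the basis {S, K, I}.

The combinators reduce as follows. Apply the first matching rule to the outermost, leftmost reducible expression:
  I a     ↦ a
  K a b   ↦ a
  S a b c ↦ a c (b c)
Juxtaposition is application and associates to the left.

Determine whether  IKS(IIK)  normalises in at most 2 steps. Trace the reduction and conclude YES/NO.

Answer: YES — reaches normal form S in 2 ≤ 2 steps

Reduction:
  start: IKS(IIK)
  →1  KS(IIK)
  →2  S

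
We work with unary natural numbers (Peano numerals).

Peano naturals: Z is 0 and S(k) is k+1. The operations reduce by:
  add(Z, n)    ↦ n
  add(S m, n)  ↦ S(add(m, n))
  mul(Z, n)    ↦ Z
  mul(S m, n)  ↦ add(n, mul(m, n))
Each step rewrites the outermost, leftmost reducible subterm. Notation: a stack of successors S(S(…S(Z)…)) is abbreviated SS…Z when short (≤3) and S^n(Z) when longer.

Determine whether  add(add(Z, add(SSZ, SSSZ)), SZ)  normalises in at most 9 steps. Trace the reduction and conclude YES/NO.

  start: add(add(Z, add(SSZ, SSSZ)), SZ)
  step 1: add(add(SSZ, SSSZ), SZ)
  step 2: add(S(add(SZ, SSSZ)), SZ)
  step 3: S(add(add(SZ, SSSZ), SZ))
  step 4: S(add(S(add(Z, SSSZ)), SZ))
  step 5: S(S(add(add(Z, SSSZ), SZ)))
  step 6: S(S(add(SSSZ, SZ)))
  step 7: S(S(S(add(SSZ, SZ))))
  step 8: S(S(S(S(add(SZ, SZ)))))
  step 9: S(S(S(S(S(add(Z, SZ))))))

Answer: NO — after 9 steps the term is S(S(S(S(S(add(Z, SZ)))))), not yet normal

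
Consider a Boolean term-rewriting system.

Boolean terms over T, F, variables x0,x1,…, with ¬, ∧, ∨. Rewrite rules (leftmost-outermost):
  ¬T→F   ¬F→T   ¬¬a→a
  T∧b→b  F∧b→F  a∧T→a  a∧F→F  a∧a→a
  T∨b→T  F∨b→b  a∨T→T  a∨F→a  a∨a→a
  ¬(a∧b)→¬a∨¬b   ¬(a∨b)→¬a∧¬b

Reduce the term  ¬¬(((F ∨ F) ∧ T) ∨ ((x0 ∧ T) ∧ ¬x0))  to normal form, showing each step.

Answer: normal form = x0 ∧ ¬x0  (in 5 steps)

Derivation:
  start: ¬¬(((F ∨ F) ∧ T) ∨ ((x0 ∧ T) ∧ ¬x0))
  [1] ((F ∨ F) ∧ T) ∨ ((x0 ∧ T) ∧ ¬x0)
  [2] (F ∨ F) ∨ ((x0 ∧ T) ∧ ¬x0)
  [3] F ∨ ((x0 ∧ T) ∧ ¬x0)
  [4] (x0 ∧ T) ∧ ¬x0
  [5] x0 ∧ ¬x0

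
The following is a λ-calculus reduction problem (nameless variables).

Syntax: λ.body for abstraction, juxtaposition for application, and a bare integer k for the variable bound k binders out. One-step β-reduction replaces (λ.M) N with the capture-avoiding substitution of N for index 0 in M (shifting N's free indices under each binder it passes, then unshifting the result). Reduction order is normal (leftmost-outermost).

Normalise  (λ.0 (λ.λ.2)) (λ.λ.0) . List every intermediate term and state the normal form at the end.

Answer: normal form = λ.0  (in 2 steps)

Derivation:
  start: (λ.0 (λ.λ.2)) (λ.λ.0)
  [1] (λ.λ.0) (λ.λ.λ.λ.0)
  [2] λ.0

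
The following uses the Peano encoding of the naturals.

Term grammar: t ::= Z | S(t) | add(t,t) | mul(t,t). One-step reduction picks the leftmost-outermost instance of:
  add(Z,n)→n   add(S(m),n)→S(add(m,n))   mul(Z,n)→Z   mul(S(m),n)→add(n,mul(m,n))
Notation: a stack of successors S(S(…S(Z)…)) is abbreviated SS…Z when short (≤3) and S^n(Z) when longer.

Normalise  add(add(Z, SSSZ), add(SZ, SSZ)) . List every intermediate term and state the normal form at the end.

  start: add(add(Z, SSSZ), add(SZ, SSZ))
  [1] add(SSSZ, add(SZ, SSZ))
  [2] S(add(SSZ, add(SZ, SSZ)))
  [3] S(S(add(SZ, add(SZ, SSZ))))
  [4] S(S(S(add(Z, add(SZ, SSZ)))))
  [5] S(S(S(add(SZ, SSZ))))
  [6] S(S(S(S(add(Z, SSZ)))))
  [7] S^6(Z)

Answer: normal form = S^6(Z)  (in 7 steps)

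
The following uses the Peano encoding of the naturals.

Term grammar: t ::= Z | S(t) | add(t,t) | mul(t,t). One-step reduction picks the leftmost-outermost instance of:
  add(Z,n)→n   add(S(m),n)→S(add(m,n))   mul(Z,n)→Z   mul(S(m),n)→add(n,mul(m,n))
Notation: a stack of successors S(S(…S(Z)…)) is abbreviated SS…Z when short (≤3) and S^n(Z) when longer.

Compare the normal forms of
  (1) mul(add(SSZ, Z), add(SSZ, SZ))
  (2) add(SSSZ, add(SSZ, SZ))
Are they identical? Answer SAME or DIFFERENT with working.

Answer: SAME — A ⇓ S^6(Z), B ⇓ S^6(Z)

Derivation:
Term A:
  start: mul(add(SSZ, Z), add(SSZ, SZ))
  step 1: mul(S(add(SZ, Z)), add(SSZ, SZ))
  step 2: add(add(SSZ, SZ), mul(add(SZ, Z), add(SSZ, SZ)))
  step 3: add(S(add(SZ, SZ)), mul(add(SZ, Z), add(SSZ, SZ)))
  step 4: S(add(add(SZ, SZ), mul(add(SZ, Z), add(SSZ, SZ))))
  step 5: S(add(S(add(Z, SZ)), mul(add(SZ, Z), add(SSZ, SZ))))
  step 6: S(S(add(add(Z, SZ), mul(add(SZ, Z), add(SSZ, SZ)))))
  step 7: S(S(add(SZ, mul(add(SZ, Z), add(SSZ, SZ)))))
  step 8: S(S(S(add(Z, mul(add(SZ, Z), add(SSZ, SZ))))))
  step 9: S(S(S(mul(add(SZ, Z), add(SSZ, SZ)))))
  step 10: S(S(S(mul(S(add(Z, Z)), add(SSZ, SZ)))))
  step 11: S(S(S(add(add(SSZ, SZ), mul(add(Z, Z), add(SSZ, SZ))))))
  step 12: S(S(S(add(S(add(SZ, SZ)), mul(add(Z, Z), add(SSZ, SZ))))))
  step 13: S(S(S(S(add(add(SZ, SZ), mul(add(Z, Z), add(SSZ, SZ)))))))
  step 14: S(S(S(S(add(S(add(Z, SZ)), mul(add(Z, Z), add(SSZ, SZ)))))))
  step 15: S(S(S(S(S(add(add(Z, SZ), mul(add(Z, Z), add(SSZ, SZ))))))))
  step 16: S(S(S(S(S(add(SZ, mul(add(Z, Z), add(SSZ, SZ))))))))
  step 17: S(S(S(S(S(S(add(Z, mul(add(Z, Z), add(SSZ, SZ)))))))))
  step 18: S(S(S(S(S(S(mul(add(Z, Z), add(SSZ, SZ))))))))
  step 19: S(S(S(S(S(S(mul(Z, add(SSZ, SZ))))))))
  step 20: S^6(Z)

Term B:
  start: add(SSSZ, add(SSZ, SZ))
  step 1: S(add(SSZ, add(SSZ, SZ)))
  step 2: S(S(add(SZ, add(SSZ, SZ))))
  step 3: S(S(S(add(Z, add(SSZ, SZ)))))
  step 4: S(S(S(add(SSZ, SZ))))
  step 5: S(S(S(S(add(SZ, SZ)))))
  step 6: S(S(S(S(S(add(Z, SZ))))))
  step 7: S^6(Z)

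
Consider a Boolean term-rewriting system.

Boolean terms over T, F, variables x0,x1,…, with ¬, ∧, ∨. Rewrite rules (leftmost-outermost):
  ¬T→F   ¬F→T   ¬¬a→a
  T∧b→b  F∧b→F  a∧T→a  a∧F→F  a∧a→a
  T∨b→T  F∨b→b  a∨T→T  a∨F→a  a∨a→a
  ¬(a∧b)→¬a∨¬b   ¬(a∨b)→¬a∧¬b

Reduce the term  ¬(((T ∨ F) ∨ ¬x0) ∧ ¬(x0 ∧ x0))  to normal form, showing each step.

  start: ¬(((T ∨ F) ∨ ¬x0) ∧ ¬(x0 ∧ x0))
  [1] ¬((T ∨ F) ∨ ¬x0) ∨ ¬¬(x0 ∧ x0)
  [2] (¬(T ∨ F) ∧ ¬¬x0) ∨ ¬¬(x0 ∧ x0)
  [3] ((¬T ∧ ¬F) ∧ ¬¬x0) ∨ ¬¬(x0 ∧ x0)
  [4] ((F ∧ ¬F) ∧ ¬¬x0) ∨ ¬¬(x0 ∧ x0)
  [5] (F ∧ ¬¬x0) ∨ ¬¬(x0 ∧ x0)
  [6] F ∨ ¬¬(x0 ∧ x0)
  [7] ¬¬(x0 ∧ x0)
  [8] x0 ∧ x0
  [9] x0

Answer: normal form = x0  (in 9 steps)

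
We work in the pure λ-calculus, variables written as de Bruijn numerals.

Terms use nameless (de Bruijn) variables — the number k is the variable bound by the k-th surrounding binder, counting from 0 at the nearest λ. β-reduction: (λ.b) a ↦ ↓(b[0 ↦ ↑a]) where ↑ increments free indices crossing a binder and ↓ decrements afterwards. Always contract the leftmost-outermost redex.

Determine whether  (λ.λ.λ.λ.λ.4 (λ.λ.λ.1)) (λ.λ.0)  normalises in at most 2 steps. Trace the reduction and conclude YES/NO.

  start: (λ.λ.λ.λ.λ.4 (λ.λ.λ.1)) (λ.λ.0)
  step 1: λ.λ.λ.λ.(λ.λ.0) (λ.λ.λ.1)
  step 2: λ.λ.λ.λ.λ.0

Answer: YES — reaches normal form λ.λ.λ.λ.λ.0 in 2 ≤ 2 steps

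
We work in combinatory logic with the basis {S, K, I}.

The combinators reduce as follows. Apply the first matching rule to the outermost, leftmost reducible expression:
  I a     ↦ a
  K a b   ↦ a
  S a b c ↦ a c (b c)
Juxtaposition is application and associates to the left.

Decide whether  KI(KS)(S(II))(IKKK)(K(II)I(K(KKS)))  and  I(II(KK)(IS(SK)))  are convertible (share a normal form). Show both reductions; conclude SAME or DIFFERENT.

Answer: SAME — A ⇓ K, B ⇓ K

Working:
Term A:
  start: KI(KS)(S(II))(IKKK)(K(II)I(K(KKS)))
  [1] I(S(II))(IKKK)(K(II)I(K(KKS)))
  [2] S(II)(IKKK)(K(II)I(K(KKS)))
  [3] II(K(II)I(K(KKS)))(IKKK(K(II)I(K(KKS))))
  [4] I(K(II)I(K(KKS)))(IKKK(K(II)I(K(KKS))))
  [5] K(II)I(K(KKS))(IKKK(K(II)I(K(KKS))))
  [6] II(K(KKS))(IKKK(K(II)I(K(KKS))))
  [7] I(K(KKS))(IKKK(K(II)I(K(KKS))))
  [8] K(KKS)(IKKK(K(II)I(K(KKS))))
  [9] KKS
  [10] K

Term B:
  start: I(II(KK)(IS(SK)))
  [1] II(KK)(IS(SK))
  [2] I(KK)(IS(SK))
  [3] KK(IS(SK))
  [4] K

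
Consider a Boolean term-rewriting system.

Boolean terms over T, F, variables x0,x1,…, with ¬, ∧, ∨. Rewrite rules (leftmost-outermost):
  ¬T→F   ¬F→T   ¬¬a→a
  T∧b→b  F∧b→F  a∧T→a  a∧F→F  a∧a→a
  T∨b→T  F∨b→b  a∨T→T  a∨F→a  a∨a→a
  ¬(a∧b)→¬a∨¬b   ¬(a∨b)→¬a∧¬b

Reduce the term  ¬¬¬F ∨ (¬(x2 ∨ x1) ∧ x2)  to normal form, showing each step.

Answer: normal form = T  (in 3 steps)

Derivation:
  start: ¬¬¬F ∨ (¬(x2 ∨ x1) ∧ x2)
  →1  ¬F ∨ (¬(x2 ∨ x1) ∧ x2)
  →2  T ∨ (¬(x2 ∨ x1) ∧ x2)
  →3  T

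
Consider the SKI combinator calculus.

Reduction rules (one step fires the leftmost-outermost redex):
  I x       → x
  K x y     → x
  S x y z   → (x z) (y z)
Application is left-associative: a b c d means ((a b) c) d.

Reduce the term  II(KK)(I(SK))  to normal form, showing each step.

  start: II(KK)(I(SK))
  [1] I(KK)(I(SK))
  [2] KK(I(SK))
  [3] K

Answer: normal form = K  (in 3 steps)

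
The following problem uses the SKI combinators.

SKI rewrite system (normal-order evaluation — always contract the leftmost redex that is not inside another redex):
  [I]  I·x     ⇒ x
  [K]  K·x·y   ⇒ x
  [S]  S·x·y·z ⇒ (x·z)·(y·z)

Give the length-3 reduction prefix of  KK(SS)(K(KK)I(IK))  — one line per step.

  start: KK(SS)(K(KK)I(IK))
  →1  K(K(KK)I(IK))
  →2  K(KK(IK))
  →3  KK

Answer: after 3 steps: KK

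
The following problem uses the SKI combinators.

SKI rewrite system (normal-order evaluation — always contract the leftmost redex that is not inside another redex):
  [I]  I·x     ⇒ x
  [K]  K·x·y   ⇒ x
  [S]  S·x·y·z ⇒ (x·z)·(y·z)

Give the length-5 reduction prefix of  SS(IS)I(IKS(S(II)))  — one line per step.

  start: SS(IS)I(IKS(S(II)))
  →1  SI(ISI)(IKS(S(II)))
  →2  I(IKS(S(II)))(ISI(IKS(S(II))))
  →3  IKS(S(II))(ISI(IKS(S(II))))
  →4  KS(S(II))(ISI(IKS(S(II))))
  →5  S(ISI(IKS(S(II))))

Answer: after 5 steps: S(ISI(IKS(S(II))))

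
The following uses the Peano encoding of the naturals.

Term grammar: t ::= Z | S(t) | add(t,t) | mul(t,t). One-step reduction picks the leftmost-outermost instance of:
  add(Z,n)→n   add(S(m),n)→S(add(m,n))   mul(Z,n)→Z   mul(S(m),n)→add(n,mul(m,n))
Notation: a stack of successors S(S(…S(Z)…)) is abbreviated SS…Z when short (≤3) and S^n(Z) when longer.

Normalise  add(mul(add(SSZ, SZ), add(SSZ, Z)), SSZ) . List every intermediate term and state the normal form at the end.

Answer: normal form = S^8(Z)  (in 32 steps)

Derivation:
  start: add(mul(add(SSZ, SZ), add(SSZ, Z)), SSZ)
  [1] add(mul(S(add(SZ, SZ)), add(SSZ, Z)), SSZ)
  [2] add(add(add(SSZ, Z), mul(add(SZ, SZ), add(SSZ, Z))), SSZ)
  [3] add(add(S(add(SZ, Z)), mul(add(SZ, SZ), add(SSZ, Z))), SSZ)
  [4] add(S(add(add(SZ, Z), mul(add(SZ, SZ), add(SSZ, Z)))), SSZ)
  [5] S(add(add(add(SZ, Z), mul(add(SZ, SZ), add(SSZ, Z))), SSZ))
  [6] S(add(add(S(add(Z, Z)), mul(add(SZ, SZ), add(SSZ, Z))), SSZ))
  [7] S(add(S(add(add(Z, Z), mul(add(SZ, SZ), add(SSZ, Z)))), SSZ))
  [8] S(S(add(add(add(Z, Z), mul(add(SZ, SZ), add(SSZ, Z))), SSZ)))
  [9] S(S(add(add(Z, mul(add(SZ, SZ), add(SSZ, Z))), SSZ)))
  [10] S(S(add(mul(add(SZ, SZ), add(SSZ, Z)), SSZ)))
  [11] S(S(add(mul(S(add(Z, SZ)), add(SSZ, Z)), SSZ)))
  [12] S(S(add(add(add(SSZ, Z), mul(add(Z, SZ), add(SSZ, Z))), SSZ)))
  [13] S(S(add(add(S(add(SZ, Z)), mul(add(Z, SZ), add(SSZ, Z))), SSZ)))
  [14] S(S(add(S(add(add(SZ, Z), mul(add(Z, SZ), add(SSZ, Z)))), SSZ)))
  [15] S(S(S(add(add(add(SZ, Z), mul(add(Z, SZ), add(SSZ, Z))), SSZ))))
  [16] S(S(S(add(add(S(add(Z, Z)), mul(add(Z, SZ), add(SSZ, Z))), SSZ))))
  [17] S(S(S(add(S(add(add(Z, Z), mul(add(Z, SZ), add(SSZ, Z)))), SSZ))))
  [18] S(S(S(S(add(add(add(Z, Z), mul(add(Z, SZ), add(SSZ, Z))), SSZ)))))
  [19] S(S(S(S(add(add(Z, mul(add(Z, SZ), add(SSZ, Z))), SSZ)))))
  [20] S(S(S(S(add(mul(add(Z, SZ), add(SSZ, Z)), SSZ)))))
  [21] S(S(S(S(add(mul(SZ, add(SSZ, Z)), SSZ)))))
  [22] S(S(S(S(add(add(add(SSZ, Z), mul(Z, add(SSZ, Z))), SSZ)))))
  [23] S(S(S(S(add(add(S(add(SZ, Z)), mul(Z, add(SSZ, Z))), SSZ)))))
  [24] S(S(S(S(add(S(add(add(SZ, Z), mul(Z, add(SSZ, Z)))), SSZ)))))
  [25] S(S(S(S(S(add(add(add(SZ, Z), mul(Z, add(SSZ, Z))), SSZ))))))
  [26] S(S(S(S(S(add(add(S(add(Z, Z)), mul(Z, add(SSZ, Z))), SSZ))))))
  [27] S(S(S(S(S(add(S(add(add(Z, Z), mul(Z, add(SSZ, Z)))), SSZ))))))
  [28] S(S(S(S(S(S(add(add(add(Z, Z), mul(Z, add(SSZ, Z))), SSZ)))))))
  [29] S(S(S(S(S(S(add(add(Z, mul(Z, add(SSZ, Z))), SSZ)))))))
  [30] S(S(S(S(S(S(add(mul(Z, add(SSZ, Z)), SSZ)))))))
  [31] S(S(S(S(S(S(add(Z, SSZ)))))))
  [32] S^8(Z)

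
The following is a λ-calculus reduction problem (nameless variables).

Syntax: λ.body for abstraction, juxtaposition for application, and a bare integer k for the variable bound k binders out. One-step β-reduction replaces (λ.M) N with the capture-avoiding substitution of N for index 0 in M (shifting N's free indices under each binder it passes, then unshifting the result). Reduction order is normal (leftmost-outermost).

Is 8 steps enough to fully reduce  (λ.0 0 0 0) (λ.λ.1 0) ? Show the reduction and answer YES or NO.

  start: (λ.0 0 0 0) (λ.λ.1 0)
  →1  (λ.λ.1 0) (λ.λ.1 0) (λ.λ.1 0) (λ.λ.1 0)
  →2  (λ.(λ.λ.1 0) 0) (λ.λ.1 0) (λ.λ.1 0)
  →3  (λ.λ.1 0) (λ.λ.1 0) (λ.λ.1 0)
  →4  (λ.(λ.λ.1 0) 0) (λ.λ.1 0)
  →5  (λ.λ.1 0) (λ.λ.1 0)
  →6  λ.(λ.λ.1 0) 0
  →7  λ.λ.1 0

Answer: YES — reaches normal form λ.λ.1 0 in 7 ≤ 8 steps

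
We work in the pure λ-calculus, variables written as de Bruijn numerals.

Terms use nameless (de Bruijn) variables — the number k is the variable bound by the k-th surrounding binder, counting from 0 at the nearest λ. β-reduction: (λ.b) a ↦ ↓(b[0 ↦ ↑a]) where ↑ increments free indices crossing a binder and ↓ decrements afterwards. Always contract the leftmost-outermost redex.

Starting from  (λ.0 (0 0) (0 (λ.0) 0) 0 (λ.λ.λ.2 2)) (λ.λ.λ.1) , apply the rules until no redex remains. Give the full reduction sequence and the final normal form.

Answer: normal form = λ.λ.λ.1  (in 7 steps)

Working:
  start: (λ.0 (0 0) (0 (λ.0) 0) 0 (λ.λ.λ.2 2)) (λ.λ.λ.1)
  step 1: (λ.λ.λ.1) ((λ.λ.λ.1) (λ.λ.λ.1)) ((λ.λ.λ.1) (λ.0) (λ.λ.λ.1)) (λ.λ.λ.1) (λ.λ.λ.2 2)
  step 2: (λ.λ.1) ((λ.λ.λ.1) (λ.0) (λ.λ.λ.1)) (λ.λ.λ.1) (λ.λ.λ.2 2)
  step 3: (λ.(λ.λ.λ.1) (λ.0) (λ.λ.λ.1)) (λ.λ.λ.1) (λ.λ.λ.2 2)
  step 4: (λ.λ.λ.1) (λ.0) (λ.λ.λ.1) (λ.λ.λ.2 2)
  step 5: (λ.λ.1) (λ.λ.λ.1) (λ.λ.λ.2 2)
  step 6: (λ.λ.λ.λ.1) (λ.λ.λ.2 2)
  step 7: λ.λ.λ.1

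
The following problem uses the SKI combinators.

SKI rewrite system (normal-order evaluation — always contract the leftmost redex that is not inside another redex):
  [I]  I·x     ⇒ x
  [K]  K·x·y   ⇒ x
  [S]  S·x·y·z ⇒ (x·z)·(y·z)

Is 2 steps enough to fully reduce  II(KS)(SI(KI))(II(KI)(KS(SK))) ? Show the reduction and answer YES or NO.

  start: II(KS)(SI(KI))(II(KI)(KS(SK)))
  step 1: I(KS)(SI(KI))(II(KI)(KS(SK)))
  step 2: KS(SI(KI))(II(KI)(KS(SK)))

Answer: NO — after 2 steps the term is KS(SI(KI))(II(KI)(KS(SK))), not yet normal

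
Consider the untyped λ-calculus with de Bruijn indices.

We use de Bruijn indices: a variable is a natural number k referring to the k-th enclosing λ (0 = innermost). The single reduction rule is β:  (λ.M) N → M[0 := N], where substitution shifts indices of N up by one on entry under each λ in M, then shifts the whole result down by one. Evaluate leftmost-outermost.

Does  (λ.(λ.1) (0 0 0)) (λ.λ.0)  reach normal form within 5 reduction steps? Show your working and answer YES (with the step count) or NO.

Answer: YES — reaches normal form λ.λ.0 in 2 ≤ 5 steps

Reduction:
  start: (λ.(λ.1) (0 0 0)) (λ.λ.0)
  →1  (λ.λ.λ.0) ((λ.λ.0) (λ.λ.0) (λ.λ.0))
  →2  λ.λ.0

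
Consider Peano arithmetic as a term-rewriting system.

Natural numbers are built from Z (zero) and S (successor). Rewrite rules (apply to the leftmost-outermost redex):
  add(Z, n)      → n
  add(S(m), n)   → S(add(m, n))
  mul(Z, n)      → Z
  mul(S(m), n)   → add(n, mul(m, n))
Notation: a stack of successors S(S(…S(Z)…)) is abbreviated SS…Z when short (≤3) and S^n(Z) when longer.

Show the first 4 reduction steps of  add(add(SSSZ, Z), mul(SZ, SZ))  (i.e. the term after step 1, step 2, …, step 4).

Answer: after 4 steps: S(S(add(add(SZ, Z), mul(SZ, SZ))))

Derivation:
  start: add(add(SSSZ, Z), mul(SZ, SZ))
  [1] add(S(add(SSZ, Z)), mul(SZ, SZ))
  [2] S(add(add(SSZ, Z), mul(SZ, SZ)))
  [3] S(add(S(add(SZ, Z)), mul(SZ, SZ)))
  [4] S(S(add(add(SZ, Z), mul(SZ, SZ))))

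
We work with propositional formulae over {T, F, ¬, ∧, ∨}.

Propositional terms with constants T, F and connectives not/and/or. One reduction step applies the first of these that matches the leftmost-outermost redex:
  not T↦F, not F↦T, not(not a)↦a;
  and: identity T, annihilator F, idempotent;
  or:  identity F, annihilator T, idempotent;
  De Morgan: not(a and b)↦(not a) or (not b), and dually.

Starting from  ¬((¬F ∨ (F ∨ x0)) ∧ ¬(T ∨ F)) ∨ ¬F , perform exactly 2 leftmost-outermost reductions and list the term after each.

  start: ¬((¬F ∨ (F ∨ x0)) ∧ ¬(T ∨ F)) ∨ ¬F
  step 1: (¬(¬F ∨ (F ∨ x0)) ∨ ¬¬(T ∨ F)) ∨ ¬F
  step 2: ((¬¬F ∧ ¬(F ∨ x0)) ∨ ¬¬(T ∨ F)) ∨ ¬F

Answer: after 2 steps: ((¬¬F ∧ ¬(F ∨ x0)) ∨ ¬¬(T ∨ F)) ∨ ¬F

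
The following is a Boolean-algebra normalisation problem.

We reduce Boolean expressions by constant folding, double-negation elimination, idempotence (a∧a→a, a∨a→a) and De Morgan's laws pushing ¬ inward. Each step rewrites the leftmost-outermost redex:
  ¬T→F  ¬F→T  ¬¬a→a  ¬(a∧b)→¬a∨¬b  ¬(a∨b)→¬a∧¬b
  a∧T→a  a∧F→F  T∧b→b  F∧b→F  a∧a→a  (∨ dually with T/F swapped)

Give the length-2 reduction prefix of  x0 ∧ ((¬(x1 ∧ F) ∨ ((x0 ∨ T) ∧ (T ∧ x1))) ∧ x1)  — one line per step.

Answer: after 2 steps: x0 ∧ (((¬x1 ∨ T) ∨ ((x0 ∨ T) ∧ (T ∧ x1))) ∧ x1)

Derivation:
  start: x0 ∧ ((¬(x1 ∧ F) ∨ ((x0 ∨ T) ∧ (T ∧ x1))) ∧ x1)
  →1  x0 ∧ (((¬x1 ∨ ¬F) ∨ ((x0 ∨ T) ∧ (T ∧ x1))) ∧ x1)
  →2  x0 ∧ (((¬x1 ∨ T) ∨ ((x0 ∨ T) ∧ (T ∧ x1))) ∧ x1)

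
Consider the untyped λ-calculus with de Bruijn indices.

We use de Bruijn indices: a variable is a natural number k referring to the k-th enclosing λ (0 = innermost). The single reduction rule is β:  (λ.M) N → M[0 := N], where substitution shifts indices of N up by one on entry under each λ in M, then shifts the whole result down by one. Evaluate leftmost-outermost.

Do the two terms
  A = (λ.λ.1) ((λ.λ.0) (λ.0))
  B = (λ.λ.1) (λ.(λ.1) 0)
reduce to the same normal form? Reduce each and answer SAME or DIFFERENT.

Term A:
  start: (λ.λ.1) ((λ.λ.0) (λ.0))
  [1] λ.(λ.λ.0) (λ.0)
  [2] λ.λ.0

Term B:
  start: (λ.λ.1) (λ.(λ.1) 0)
  [1] λ.λ.(λ.1) 0
  [2] λ.λ.0

Answer: SAME — A ⇓ λ.λ.0, B ⇓ λ.λ.0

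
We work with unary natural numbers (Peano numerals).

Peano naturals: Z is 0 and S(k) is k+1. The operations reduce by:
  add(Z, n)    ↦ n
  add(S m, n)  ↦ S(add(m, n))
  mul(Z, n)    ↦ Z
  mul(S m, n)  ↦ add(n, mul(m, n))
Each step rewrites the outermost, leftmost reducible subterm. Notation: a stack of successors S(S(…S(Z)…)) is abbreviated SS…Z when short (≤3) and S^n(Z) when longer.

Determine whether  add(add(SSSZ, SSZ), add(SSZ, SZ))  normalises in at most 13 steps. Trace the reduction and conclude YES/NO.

Answer: YES — reaches normal form S^8(Z) in 13 ≤ 13 steps

Derivation:
  start: add(add(SSSZ, SSZ), add(SSZ, SZ))
  [1] add(S(add(SSZ, SSZ)), add(SSZ, SZ))
  [2] S(add(add(SSZ, SSZ), add(SSZ, SZ)))
  [3] S(add(S(add(SZ, SSZ)), add(SSZ, SZ)))
  [4] S(S(add(add(SZ, SSZ), add(SSZ, SZ))))
  [5] S(S(add(S(add(Z, SSZ)), add(SSZ, SZ))))
  [6] S(S(S(add(add(Z, SSZ), add(SSZ, SZ)))))
  [7] S(S(S(add(SSZ, add(SSZ, SZ)))))
  [8] S(S(S(S(add(SZ, add(SSZ, SZ))))))
  [9] S(S(S(S(S(add(Z, add(SSZ, SZ)))))))
  [10] S(S(S(S(S(add(SSZ, SZ))))))
  [11] S(S(S(S(S(S(add(SZ, SZ)))))))
  [12] S(S(S(S(S(S(S(add(Z, SZ))))))))
  [13] S^8(Z)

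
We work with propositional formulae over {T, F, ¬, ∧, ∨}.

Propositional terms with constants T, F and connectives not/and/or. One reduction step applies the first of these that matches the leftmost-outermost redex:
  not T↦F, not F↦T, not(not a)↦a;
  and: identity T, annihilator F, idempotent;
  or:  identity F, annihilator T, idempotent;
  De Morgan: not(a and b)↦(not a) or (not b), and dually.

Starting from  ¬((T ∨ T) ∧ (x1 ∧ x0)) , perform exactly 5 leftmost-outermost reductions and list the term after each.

Answer: after 5 steps: ¬(x1 ∧ x0)

Working:
  start: ¬((T ∨ T) ∧ (x1 ∧ x0))
  step 1: ¬(T ∨ T) ∨ ¬(x1 ∧ x0)
  step 2: (¬T ∧ ¬T) ∨ ¬(x1 ∧ x0)
  step 3: ¬T ∨ ¬(x1 ∧ x0)
  step 4: F ∨ ¬(x1 ∧ x0)
  step 5: ¬(x1 ∧ x0)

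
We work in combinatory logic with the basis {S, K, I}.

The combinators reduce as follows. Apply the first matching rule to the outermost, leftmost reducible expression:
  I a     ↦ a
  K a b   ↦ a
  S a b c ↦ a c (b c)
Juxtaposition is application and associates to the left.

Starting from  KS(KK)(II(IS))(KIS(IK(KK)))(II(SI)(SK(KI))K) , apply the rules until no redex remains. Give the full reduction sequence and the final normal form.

  start: KS(KK)(II(IS))(KIS(IK(KK)))(II(SI)(SK(KI))K)
  →1  S(II(IS))(KIS(IK(KK)))(II(SI)(SK(KI))K)
  →2  II(IS)(II(SI)(SK(KI))K)(KIS(IK(KK))(II(SI)(SK(KI))K))
  →3  I(IS)(II(SI)(SK(KI))K)(KIS(IK(KK))(II(SI)(SK(KI))K))
  →4  IS(II(SI)(SK(KI))K)(KIS(IK(KK))(II(SI)(SK(KI))K))
  →5  S(II(SI)(SK(KI))K)(KIS(IK(KK))(II(SI)(SK(KI))K))
  →6  S(I(SI)(SK(KI))K)(KIS(IK(KK))(II(SI)(SK(KI))K))
  →7  S(SI(SK(KI))K)(KIS(IK(KK))(II(SI)(SK(KI))K))
  →8  S(IK(SK(KI)K))(KIS(IK(KK))(II(SI)(SK(KI))K))
  →9  S(K(SK(KI)K))(KIS(IK(KK))(II(SI)(SK(KI))K))
  →10  S(K(KK(KIK)))(KIS(IK(KK))(II(SI)(SK(KI))K))
  →11  S(KK)(KIS(IK(KK))(II(SI)(SK(KI))K))
  →12  S(KK)(I(IK(KK))(II(SI)(SK(KI))K))
  →13  S(KK)(IK(KK)(II(SI)(SK(KI))K))
  →14  S(KK)(K(KK)(II(SI)(SK(KI))K))
  →15  S(KK)(KK)

Answer: normal form = S(KK)(KK)  (in 15 steps)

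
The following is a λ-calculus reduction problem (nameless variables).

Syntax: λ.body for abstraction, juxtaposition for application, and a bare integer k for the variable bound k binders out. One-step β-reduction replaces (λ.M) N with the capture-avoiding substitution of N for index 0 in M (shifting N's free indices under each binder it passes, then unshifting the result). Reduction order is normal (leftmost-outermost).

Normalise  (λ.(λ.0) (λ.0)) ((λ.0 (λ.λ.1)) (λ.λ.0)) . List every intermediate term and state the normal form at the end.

  start: (λ.(λ.0) (λ.0)) ((λ.0 (λ.λ.1)) (λ.λ.0))
  [1] (λ.0) (λ.0)
  [2] λ.0

Answer: normal form = λ.0  (in 2 steps)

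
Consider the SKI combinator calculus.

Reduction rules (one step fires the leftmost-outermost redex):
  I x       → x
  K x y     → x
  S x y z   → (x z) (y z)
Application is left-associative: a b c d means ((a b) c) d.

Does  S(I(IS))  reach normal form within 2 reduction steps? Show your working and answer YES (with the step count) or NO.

  start: S(I(IS))
  [1] S(IS)
  [2] SS

Answer: YES — reaches normal form SS in 2 ≤ 2 steps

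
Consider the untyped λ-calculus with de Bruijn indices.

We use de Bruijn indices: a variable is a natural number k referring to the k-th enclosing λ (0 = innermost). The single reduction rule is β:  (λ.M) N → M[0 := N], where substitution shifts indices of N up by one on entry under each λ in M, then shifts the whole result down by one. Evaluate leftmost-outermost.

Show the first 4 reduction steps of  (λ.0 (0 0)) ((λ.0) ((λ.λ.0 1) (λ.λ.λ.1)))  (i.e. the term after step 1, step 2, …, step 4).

Answer: after 4 steps: (λ.0) ((λ.λ.0 1) (λ.λ.λ.1)) ((λ.0) ((λ.λ.0 1) (λ.λ.λ.1))) (λ.λ.λ.1)

Working:
  start: (λ.0 (0 0)) ((λ.0) ((λ.λ.0 1) (λ.λ.λ.1)))
  [1] (λ.0) ((λ.λ.0 1) (λ.λ.λ.1)) ((λ.0) ((λ.λ.0 1) (λ.λ.λ.1)) ((λ.0) ((λ.λ.0 1) (λ.λ.λ.1))))
  [2] (λ.λ.0 1) (λ.λ.λ.1) ((λ.0) ((λ.λ.0 1) (λ.λ.λ.1)) ((λ.0) ((λ.λ.0 1) (λ.λ.λ.1))))
  [3] (λ.0 (λ.λ.λ.1)) ((λ.0) ((λ.λ.0 1) (λ.λ.λ.1)) ((λ.0) ((λ.λ.0 1) (λ.λ.λ.1))))
  [4] (λ.0) ((λ.λ.0 1) (λ.λ.λ.1)) ((λ.0) ((λ.λ.0 1) (λ.λ.λ.1))) (λ.λ.λ.1)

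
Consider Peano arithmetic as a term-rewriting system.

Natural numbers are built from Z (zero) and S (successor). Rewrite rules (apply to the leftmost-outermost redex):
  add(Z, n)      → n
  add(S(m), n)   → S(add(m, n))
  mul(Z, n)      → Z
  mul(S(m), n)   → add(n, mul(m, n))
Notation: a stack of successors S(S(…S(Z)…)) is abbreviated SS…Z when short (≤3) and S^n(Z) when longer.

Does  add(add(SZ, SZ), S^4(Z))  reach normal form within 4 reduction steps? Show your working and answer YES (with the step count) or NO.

  start: add(add(SZ, SZ), S^4(Z))
  →1  add(S(add(Z, SZ)), S^4(Z))
  →2  S(add(add(Z, SZ), S^4(Z)))
  →3  S(add(SZ, S^4(Z)))
  →4  S(S(add(Z, S^4(Z))))

Answer: NO — after 4 steps the term is S(S(add(Z, S^4(Z)))), not yet normal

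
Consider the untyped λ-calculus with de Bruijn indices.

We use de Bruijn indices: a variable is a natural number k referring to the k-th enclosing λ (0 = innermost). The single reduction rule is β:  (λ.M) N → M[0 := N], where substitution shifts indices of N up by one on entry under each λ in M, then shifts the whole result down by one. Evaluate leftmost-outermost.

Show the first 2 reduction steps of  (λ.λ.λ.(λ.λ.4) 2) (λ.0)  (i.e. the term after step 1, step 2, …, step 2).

Answer: after 2 steps: λ.λ.λ.λ.0

Derivation:
  start: (λ.λ.λ.(λ.λ.4) 2) (λ.0)
  step 1: λ.λ.(λ.λ.λ.0) (λ.0)
  step 2: λ.λ.λ.λ.0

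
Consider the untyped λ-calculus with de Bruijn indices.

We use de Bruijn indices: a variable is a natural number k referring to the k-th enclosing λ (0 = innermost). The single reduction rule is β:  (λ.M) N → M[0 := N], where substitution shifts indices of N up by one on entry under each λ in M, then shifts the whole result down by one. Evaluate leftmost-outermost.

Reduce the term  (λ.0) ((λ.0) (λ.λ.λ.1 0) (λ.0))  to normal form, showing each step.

  start: (λ.0) ((λ.0) (λ.λ.λ.1 0) (λ.0))
  →1  (λ.0) (λ.λ.λ.1 0) (λ.0)
  →2  (λ.λ.λ.1 0) (λ.0)
  →3  λ.λ.1 0

Answer: normal form = λ.λ.1 0  (in 3 steps)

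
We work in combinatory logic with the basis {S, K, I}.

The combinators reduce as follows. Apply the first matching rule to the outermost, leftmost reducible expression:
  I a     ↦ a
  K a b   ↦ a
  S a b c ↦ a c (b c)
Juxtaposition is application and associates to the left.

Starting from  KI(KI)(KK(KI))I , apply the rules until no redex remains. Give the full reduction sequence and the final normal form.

Answer: normal form = KI  (in 3 steps)

Reduction:
  start: KI(KI)(KK(KI))I
  [1] I(KK(KI))I
  [2] KK(KI)I
  [3] KI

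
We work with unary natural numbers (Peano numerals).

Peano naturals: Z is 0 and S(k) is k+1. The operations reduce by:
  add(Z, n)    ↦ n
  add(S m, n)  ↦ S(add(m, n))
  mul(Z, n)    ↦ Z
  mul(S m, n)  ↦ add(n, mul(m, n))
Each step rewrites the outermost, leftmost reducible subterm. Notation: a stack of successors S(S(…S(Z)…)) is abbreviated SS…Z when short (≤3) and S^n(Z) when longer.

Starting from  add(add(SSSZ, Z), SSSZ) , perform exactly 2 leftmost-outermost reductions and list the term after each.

  start: add(add(SSSZ, Z), SSSZ)
  step 1: add(S(add(SSZ, Z)), SSSZ)
  step 2: S(add(add(SSZ, Z), SSSZ))

Answer: after 2 steps: S(add(add(SSZ, Z), SSSZ))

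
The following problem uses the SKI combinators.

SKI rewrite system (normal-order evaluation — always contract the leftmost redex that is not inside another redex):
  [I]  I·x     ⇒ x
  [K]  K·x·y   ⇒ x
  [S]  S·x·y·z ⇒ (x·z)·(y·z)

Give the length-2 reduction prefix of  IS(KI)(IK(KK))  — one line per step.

Answer: after 2 steps: S(KI)(K(KK))

Derivation:
  start: IS(KI)(IK(KK))
  →1  S(KI)(IK(KK))
  →2  S(KI)(K(KK))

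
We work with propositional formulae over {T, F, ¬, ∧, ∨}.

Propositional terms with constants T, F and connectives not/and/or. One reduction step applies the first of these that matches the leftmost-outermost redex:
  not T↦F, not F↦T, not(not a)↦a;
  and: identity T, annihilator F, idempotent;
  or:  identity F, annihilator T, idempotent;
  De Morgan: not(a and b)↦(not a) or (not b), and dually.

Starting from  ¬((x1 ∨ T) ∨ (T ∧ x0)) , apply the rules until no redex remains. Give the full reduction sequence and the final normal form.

Answer: normal form = F  (in 5 steps)

Derivation:
  start: ¬((x1 ∨ T) ∨ (T ∧ x0))
  →1  ¬(x1 ∨ T) ∧ ¬(T ∧ x0)
  →2  (¬x1 ∧ ¬T) ∧ ¬(T ∧ x0)
  →3  (¬x1 ∧ F) ∧ ¬(T ∧ x0)
  →4  F ∧ ¬(T ∧ x0)
  →5  F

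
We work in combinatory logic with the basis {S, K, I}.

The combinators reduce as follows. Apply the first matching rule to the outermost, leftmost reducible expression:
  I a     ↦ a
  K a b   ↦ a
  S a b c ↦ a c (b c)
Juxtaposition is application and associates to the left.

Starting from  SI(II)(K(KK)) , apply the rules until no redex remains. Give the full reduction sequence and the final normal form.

  start: SI(II)(K(KK))
  [1] I(K(KK))(II(K(KK)))
  [2] K(KK)(II(K(KK)))
  [3] KK

Answer: normal form = KK  (in 3 steps)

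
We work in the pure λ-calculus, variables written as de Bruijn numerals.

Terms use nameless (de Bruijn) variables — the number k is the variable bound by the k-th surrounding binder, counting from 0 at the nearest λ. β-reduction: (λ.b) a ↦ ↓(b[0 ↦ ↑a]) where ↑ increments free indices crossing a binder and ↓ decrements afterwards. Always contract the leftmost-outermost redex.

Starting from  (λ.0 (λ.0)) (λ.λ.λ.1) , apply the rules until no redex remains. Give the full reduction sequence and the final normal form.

Answer: normal form = λ.λ.1  (in 2 steps)

Derivation:
  start: (λ.0 (λ.0)) (λ.λ.λ.1)
  [1] (λ.λ.λ.1) (λ.0)
  [2] λ.λ.1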